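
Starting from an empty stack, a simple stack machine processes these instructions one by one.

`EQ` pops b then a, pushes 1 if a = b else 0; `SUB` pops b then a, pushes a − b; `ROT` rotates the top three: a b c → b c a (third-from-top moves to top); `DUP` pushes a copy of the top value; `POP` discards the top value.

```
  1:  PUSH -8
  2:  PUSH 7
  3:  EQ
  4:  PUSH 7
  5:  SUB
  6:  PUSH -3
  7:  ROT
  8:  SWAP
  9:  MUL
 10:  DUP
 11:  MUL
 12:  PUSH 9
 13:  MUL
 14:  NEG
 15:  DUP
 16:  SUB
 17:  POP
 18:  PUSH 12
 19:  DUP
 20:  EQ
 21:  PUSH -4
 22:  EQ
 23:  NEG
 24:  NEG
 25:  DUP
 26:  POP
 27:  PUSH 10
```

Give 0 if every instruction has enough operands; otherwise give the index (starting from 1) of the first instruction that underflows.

7

PUSH -8 -> -8
PUSH 7  -> -8 7
EQ      -> 0
PUSH 7  -> 0 7
SUB     -> -7
PUSH -3 -> -7 -3
ROT  — needs 3 operands, stack has 2 → underflow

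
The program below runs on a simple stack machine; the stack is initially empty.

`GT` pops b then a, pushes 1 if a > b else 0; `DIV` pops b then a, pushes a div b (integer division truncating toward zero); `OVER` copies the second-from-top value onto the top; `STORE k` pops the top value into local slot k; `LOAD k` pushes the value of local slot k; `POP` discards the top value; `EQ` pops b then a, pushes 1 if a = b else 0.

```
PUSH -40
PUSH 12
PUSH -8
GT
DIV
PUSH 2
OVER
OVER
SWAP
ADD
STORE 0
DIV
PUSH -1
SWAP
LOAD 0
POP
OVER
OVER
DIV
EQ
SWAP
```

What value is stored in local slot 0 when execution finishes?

PUSH -40 : -40
PUSH 12  : -40 12
PUSH -8  : -40 12 -8
GT       : -40 1
DIV      : -40
PUSH 2   : -40 2
OVER     : -40 2 -40
OVER     : -40 2 -40 2
SWAP     : -40 2 2 -40
ADD      : -40 2 -38
STORE 0  : -40 2
DIV      : -20
PUSH -1  : -20 -1
SWAP     : -1 -20
LOAD 0   : -1 -20 -38
POP      : -1 -20
OVER     : -1 -20 -1
OVER     : -1 -20 -1 -20
DIV      : -1 -20 0
EQ       : -1 0
SWAP     : 0 -1

-38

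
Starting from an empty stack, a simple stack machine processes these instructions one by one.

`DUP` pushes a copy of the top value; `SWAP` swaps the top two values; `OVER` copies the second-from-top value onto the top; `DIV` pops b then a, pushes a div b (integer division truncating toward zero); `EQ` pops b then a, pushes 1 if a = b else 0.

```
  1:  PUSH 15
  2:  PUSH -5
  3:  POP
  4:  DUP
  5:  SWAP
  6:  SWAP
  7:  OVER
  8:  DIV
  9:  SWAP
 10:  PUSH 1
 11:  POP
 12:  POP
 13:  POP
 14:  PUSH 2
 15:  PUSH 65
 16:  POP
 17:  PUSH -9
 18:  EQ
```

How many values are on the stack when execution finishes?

PUSH 15  [15]
PUSH -5  [15, -5]
POP      [15]
DUP      [15, 15]
SWAP     [15, 15]
SWAP     [15, 15]
OVER     [15, 15, 15]
DIV      [15, 1]
SWAP     [1, 15]
PUSH 1   [1, 15, 1]
POP      [1, 15]
POP      [1]
POP      []
PUSH 2   [2]
PUSH 65  [2, 65]
POP      [2]
PUSH -9  [2, -9]
EQ       [0]

1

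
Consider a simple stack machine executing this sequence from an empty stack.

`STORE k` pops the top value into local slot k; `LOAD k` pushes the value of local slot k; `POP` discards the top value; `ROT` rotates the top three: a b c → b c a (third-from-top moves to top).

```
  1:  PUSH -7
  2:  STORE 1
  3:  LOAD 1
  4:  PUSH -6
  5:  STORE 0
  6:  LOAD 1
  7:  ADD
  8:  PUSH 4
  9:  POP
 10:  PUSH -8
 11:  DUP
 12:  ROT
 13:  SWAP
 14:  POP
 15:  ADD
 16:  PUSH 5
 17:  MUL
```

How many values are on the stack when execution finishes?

PUSH -7  -7
STORE 1  (empty)
LOAD 1   -7
PUSH -6  -7 -6
STORE 0  -7
LOAD 1   -7 -7
ADD      -14
PUSH 4   -14 4
POP      -14
PUSH -8  -14 -8
DUP      -14 -8 -8
ROT      -8 -8 -14
SWAP     -8 -14 -8
POP      -8 -14
ADD      -22
PUSH 5   -22 5
MUL      -110

1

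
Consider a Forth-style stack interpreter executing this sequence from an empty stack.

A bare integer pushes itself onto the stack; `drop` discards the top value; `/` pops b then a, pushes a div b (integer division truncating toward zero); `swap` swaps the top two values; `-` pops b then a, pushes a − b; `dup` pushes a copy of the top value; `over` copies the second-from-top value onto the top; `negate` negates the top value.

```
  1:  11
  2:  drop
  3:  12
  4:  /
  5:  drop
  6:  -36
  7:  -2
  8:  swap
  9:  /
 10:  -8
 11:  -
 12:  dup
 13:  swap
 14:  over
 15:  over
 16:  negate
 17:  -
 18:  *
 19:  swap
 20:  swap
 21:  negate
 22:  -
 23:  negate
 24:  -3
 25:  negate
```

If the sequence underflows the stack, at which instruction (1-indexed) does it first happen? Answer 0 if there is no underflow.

11    11
drop  (empty)
12    12
/  — needs 2 operands, stack has 1 → underflow

4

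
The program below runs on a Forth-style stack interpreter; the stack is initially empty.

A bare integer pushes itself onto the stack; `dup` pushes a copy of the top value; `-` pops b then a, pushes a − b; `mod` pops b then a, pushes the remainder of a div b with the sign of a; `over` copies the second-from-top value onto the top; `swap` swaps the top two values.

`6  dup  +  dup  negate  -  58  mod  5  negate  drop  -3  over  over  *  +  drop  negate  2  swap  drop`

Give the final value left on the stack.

6      → 6
dup    → 6 6
+      → 12
dup    → 12 12
negate → 12 -12
-      → 24
58     → 24 58
mod    → 24
5      → 24 5
negate → 24 -5
drop   → 24
-3     → 24 -3
over   → 24 -3 24
over   → 24 -3 24 -3
*      → 24 -3 -72
+      → 24 -75
drop   → 24
negate → -24
2      → -24 2
swap   → 2 -24
drop   → 2

2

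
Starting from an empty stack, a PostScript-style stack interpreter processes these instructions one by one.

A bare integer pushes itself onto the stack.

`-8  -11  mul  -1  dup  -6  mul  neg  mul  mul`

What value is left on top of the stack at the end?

-8   -8
-11  -8 -11
mul  88
-1   88 -1
dup  88 -1 -1
-6   88 -1 -1 -6
mul  88 -1 6
neg  88 -1 -6
mul  88 6
mul  528

528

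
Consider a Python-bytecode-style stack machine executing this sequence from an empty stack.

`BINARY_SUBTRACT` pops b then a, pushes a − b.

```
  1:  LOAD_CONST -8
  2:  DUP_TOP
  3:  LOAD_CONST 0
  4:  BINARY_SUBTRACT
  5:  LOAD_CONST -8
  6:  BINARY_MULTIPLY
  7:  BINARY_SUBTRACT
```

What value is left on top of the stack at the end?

LOAD_CONST -8    [-8]
DUP_TOP          [-8, -8]
LOAD_CONST 0     [-8, -8, 0]
BINARY_SUBTRACT  [-8, -8]
LOAD_CONST -8    [-8, -8, -8]
BINARY_MULTIPLY  [-8, 64]
BINARY_SUBTRACT  [-72]

-72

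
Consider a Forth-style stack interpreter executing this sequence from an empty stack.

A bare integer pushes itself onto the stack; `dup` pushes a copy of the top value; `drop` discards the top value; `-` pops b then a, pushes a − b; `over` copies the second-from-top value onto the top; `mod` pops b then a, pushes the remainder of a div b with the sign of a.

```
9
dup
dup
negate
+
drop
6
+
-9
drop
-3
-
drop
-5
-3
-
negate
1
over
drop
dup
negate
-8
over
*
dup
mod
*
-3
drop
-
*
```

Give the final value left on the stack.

9      : [9]
dup    : [9, 9]
dup    : [9, 9, 9]
negate : [9, 9, -9]
+      : [9, 0]
drop   : [9]
6      : [9, 6]
+      : [15]
-9     : [15, -9]
drop   : [15]
-3     : [15, -3]
-      : [18]
drop   : []
-5     : [-5]
-3     : [-5, -3]
-      : [-2]
negate : [2]
1      : [2, 1]
over   : [2, 1, 2]
drop   : [2, 1]
dup    : [2, 1, 1]
negate : [2, 1, -1]
-8     : [2, 1, -1, -8]
over   : [2, 1, -1, -8, -1]
*      : [2, 1, -1, 8]
dup    : [2, 1, -1, 8, 8]
mod    : [2, 1, -1, 0]
*      : [2, 1, 0]
-3     : [2, 1, 0, -3]
drop   : [2, 1, 0]
-      : [2, 1]
*      : [2]

2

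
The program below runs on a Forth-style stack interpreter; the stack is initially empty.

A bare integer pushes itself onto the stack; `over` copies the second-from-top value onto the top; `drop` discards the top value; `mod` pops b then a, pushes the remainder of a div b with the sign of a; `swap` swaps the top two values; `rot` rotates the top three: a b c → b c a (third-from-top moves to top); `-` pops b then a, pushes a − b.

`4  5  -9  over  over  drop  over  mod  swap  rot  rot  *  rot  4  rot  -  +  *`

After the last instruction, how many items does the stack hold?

1

4    : [4]
5    : [4, 5]
-9   : [4, 5, -9]
over : [4, 5, -9, 5]
over : [4, 5, -9, 5, -9]
drop : [4, 5, -9, 5]
over : [4, 5, -9, 5, -9]
mod  : [4, 5, -9, 5]
swap : [4, 5, 5, -9]
rot  : [4, 5, -9, 5]
rot  : [4, -9, 5, 5]
*    : [4, -9, 25]
rot  : [-9, 25, 4]
4    : [-9, 25, 4, 4]
rot  : [-9, 4, 4, 25]
-    : [-9, 4, -21]
+    : [-9, -17]
*    : [153]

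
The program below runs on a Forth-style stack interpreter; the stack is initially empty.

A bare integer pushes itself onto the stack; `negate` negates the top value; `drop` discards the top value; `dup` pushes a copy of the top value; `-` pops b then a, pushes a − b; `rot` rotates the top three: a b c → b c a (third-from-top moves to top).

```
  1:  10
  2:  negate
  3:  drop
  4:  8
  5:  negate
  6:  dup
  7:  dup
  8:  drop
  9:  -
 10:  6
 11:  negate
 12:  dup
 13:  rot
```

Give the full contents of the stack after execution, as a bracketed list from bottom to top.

10     : [10]
negate : [-10]
drop   : []
8      : [8]
negate : [-8]
dup    : [-8, -8]
dup    : [-8, -8, -8]
drop   : [-8, -8]
-      : [0]
6      : [0, 6]
negate : [0, -6]
dup    : [0, -6, -6]
rot    : [-6, -6, 0]

[-6, -6, 0]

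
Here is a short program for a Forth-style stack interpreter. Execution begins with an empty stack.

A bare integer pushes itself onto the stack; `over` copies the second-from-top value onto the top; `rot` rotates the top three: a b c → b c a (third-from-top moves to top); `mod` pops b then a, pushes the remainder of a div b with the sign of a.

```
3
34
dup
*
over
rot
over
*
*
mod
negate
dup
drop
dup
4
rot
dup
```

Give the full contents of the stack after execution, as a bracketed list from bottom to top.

[-22, 4, -22, -22]

3      → [3]
34     → [3, 34]
dup    → [3, 34, 34]
*      → [3, 1156]
over   → [3, 1156, 3]
rot    → [1156, 3, 3]
over   → [1156, 3, 3, 3]
*      → [1156, 3, 9]
*      → [1156, 27]
mod    → [22]
negate → [-22]
dup    → [-22, -22]
drop   → [-22]
dup    → [-22, -22]
4      → [-22, -22, 4]
rot    → [-22, 4, -22]
dup    → [-22, 4, -22, -22]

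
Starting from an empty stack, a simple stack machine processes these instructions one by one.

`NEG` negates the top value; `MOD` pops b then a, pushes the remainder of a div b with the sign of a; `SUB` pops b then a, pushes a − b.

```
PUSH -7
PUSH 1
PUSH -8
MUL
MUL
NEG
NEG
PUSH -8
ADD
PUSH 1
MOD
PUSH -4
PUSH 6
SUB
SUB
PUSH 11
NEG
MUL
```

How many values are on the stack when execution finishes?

1

PUSH -7 : -7
PUSH 1  : -7 1
PUSH -8 : -7 1 -8
MUL     : -7 -8
MUL     : 56
NEG     : -56
NEG     : 56
PUSH -8 : 56 -8
ADD     : 48
PUSH 1  : 48 1
MOD     : 0
PUSH -4 : 0 -4
PUSH 6  : 0 -4 6
SUB     : 0 -10
SUB     : 10
PUSH 11 : 10 11
NEG     : 10 -11
MUL     : -110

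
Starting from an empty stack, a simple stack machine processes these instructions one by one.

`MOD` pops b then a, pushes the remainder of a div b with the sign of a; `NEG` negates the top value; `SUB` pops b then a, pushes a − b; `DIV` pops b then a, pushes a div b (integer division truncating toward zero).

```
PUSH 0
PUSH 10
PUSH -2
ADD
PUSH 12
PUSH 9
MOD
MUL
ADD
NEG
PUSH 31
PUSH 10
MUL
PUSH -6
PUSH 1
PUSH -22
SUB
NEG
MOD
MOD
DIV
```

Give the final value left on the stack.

PUSH 0   : [0]
PUSH 10  : [0, 10]
PUSH -2  : [0, 10, -2]
ADD      : [0, 8]
PUSH 12  : [0, 8, 12]
PUSH 9   : [0, 8, 12, 9]
MOD      : [0, 8, 3]
MUL      : [0, 24]
ADD      : [24]
NEG      : [-24]
PUSH 31  : [-24, 31]
PUSH 10  : [-24, 31, 10]
MUL      : [-24, 310]
PUSH -6  : [-24, 310, -6]
PUSH 1   : [-24, 310, -6, 1]
PUSH -22 : [-24, 310, -6, 1, -22]
SUB      : [-24, 310, -6, 23]
NEG      : [-24, 310, -6, -23]
MOD      : [-24, 310, -6]
MOD      : [-24, 4]
DIV      : [-6]

-6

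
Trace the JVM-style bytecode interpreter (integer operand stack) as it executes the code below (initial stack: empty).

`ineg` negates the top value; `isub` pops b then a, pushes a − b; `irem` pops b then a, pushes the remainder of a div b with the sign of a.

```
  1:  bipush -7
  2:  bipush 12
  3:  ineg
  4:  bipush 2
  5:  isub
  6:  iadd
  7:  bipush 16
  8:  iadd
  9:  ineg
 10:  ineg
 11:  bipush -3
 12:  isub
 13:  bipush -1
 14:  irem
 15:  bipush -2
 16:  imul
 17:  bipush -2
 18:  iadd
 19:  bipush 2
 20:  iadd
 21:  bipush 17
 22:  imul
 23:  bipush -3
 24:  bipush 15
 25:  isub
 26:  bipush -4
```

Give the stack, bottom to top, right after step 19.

[-2, 2]

bipush -7 → [-7]
bipush 12 → [-7, 12]
ineg      → [-7, -12]
bipush 2  → [-7, -12, 2]
isub      → [-7, -14]
iadd      → [-21]
bipush 16 → [-21, 16]
iadd      → [-5]
ineg      → [5]
ineg      → [-5]
bipush -3 → [-5, -3]
isub      → [-2]
bipush -1 → [-2, -1]
irem      → [0]
bipush -2 → [0, -2]
imul      → [0]
bipush -2 → [0, -2]
iadd      → [-2]
bipush 2  → [-2, 2]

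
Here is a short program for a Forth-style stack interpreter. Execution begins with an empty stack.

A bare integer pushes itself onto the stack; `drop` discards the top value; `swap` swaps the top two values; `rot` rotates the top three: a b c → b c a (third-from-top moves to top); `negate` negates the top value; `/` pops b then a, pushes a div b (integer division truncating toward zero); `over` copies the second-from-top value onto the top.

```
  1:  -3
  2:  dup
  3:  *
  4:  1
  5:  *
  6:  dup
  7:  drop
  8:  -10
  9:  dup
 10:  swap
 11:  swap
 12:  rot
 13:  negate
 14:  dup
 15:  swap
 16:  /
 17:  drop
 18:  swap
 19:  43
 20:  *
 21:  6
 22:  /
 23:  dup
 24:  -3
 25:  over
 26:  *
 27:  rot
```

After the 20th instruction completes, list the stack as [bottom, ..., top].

[-10, -430]

-3     → [-3]
dup    → [-3, -3]
*      → [9]
1      → [9, 1]
*      → [9]
dup    → [9, 9]
drop   → [9]
-10    → [9, -10]
dup    → [9, -10, -10]
swap   → [9, -10, -10]
swap   → [9, -10, -10]
rot    → [-10, -10, 9]
negate → [-10, -10, -9]
dup    → [-10, -10, -9, -9]
swap   → [-10, -10, -9, -9]
/      → [-10, -10, 1]
drop   → [-10, -10]
swap   → [-10, -10]
43     → [-10, -10, 43]
*      → [-10, -430]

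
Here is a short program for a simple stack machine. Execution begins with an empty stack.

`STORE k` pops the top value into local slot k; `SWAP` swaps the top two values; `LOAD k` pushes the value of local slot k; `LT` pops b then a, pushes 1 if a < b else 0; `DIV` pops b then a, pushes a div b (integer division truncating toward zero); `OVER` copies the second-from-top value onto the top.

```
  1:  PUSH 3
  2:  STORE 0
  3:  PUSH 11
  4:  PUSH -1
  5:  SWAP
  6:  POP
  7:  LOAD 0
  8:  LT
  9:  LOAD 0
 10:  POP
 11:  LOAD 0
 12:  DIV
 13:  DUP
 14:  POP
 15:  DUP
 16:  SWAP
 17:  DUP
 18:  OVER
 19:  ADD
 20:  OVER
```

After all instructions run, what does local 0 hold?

PUSH 3  : 3
STORE 0 : (empty)
PUSH 11 : 11
PUSH -1 : 11 -1
SWAP    : -1 11
POP     : -1
LOAD 0  : -1 3
LT      : 1
LOAD 0  : 1 3
POP     : 1
LOAD 0  : 1 3
DIV     : 0
DUP     : 0 0
POP     : 0
DUP     : 0 0
SWAP    : 0 0
DUP     : 0 0 0
OVER    : 0 0 0 0
ADD     : 0 0 0
OVER    : 0 0 0 0

3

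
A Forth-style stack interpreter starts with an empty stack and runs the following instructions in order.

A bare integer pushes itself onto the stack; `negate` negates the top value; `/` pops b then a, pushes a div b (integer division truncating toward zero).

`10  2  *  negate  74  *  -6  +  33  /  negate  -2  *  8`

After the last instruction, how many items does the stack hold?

2

10      [10]
2       [10, 2]
*       [20]
negate  [-20]
74      [-20, 74]
*       [-1480]
-6      [-1480, -6]
+       [-1486]
33      [-1486, 33]
/       [-45]
negate  [45]
-2      [45, -2]
*       [-90]
8       [-90, 8]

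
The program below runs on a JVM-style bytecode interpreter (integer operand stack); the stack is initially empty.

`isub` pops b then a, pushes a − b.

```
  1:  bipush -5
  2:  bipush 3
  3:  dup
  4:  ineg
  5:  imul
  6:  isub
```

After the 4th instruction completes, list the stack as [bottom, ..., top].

bipush -5 → [-5]
bipush 3  → [-5, 3]
dup       → [-5, 3, 3]
ineg      → [-5, 3, -3]

[-5, 3, -3]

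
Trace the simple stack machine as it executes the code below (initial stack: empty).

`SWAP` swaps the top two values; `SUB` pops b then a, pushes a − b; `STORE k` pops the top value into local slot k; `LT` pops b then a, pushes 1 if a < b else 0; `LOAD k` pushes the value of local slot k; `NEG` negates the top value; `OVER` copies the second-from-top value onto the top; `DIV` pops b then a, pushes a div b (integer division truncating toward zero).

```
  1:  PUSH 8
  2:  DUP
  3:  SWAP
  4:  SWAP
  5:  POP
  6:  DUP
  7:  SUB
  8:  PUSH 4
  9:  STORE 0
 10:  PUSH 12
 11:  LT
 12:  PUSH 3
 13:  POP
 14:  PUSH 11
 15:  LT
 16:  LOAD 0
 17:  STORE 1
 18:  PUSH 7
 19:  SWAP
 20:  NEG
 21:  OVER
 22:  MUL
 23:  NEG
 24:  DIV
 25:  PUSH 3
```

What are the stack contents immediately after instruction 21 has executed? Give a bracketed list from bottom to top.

PUSH 8  -> 8
DUP     -> 8 8
SWAP    -> 8 8
SWAP    -> 8 8
POP     -> 8
DUP     -> 8 8
SUB     -> 0
PUSH 4  -> 0 4
STORE 0 -> 0
PUSH 12 -> 0 12
LT      -> 1
PUSH 3  -> 1 3
POP     -> 1
PUSH 11 -> 1 11
LT      -> 1
LOAD 0  -> 1 4
STORE 1 -> 1
PUSH 7  -> 1 7
SWAP    -> 7 1
NEG     -> 7 -1
OVER    -> 7 -1 7

[7, -1, 7]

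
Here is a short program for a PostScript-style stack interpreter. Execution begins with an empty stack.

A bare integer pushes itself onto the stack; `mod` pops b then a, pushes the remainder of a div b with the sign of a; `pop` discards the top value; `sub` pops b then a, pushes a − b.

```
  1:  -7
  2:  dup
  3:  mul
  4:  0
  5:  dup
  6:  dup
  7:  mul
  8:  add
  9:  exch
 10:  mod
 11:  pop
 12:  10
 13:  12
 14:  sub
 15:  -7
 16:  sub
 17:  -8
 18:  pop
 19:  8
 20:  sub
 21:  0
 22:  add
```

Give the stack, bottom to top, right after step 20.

[-3]

-7   : -7
dup  : -7 -7
mul  : 49
0    : 49 0
dup  : 49 0 0
dup  : 49 0 0 0
mul  : 49 0 0
add  : 49 0
exch : 0 49
mod  : 0
pop  : (empty)
10   : 10
12   : 10 12
sub  : -2
-7   : -2 -7
sub  : 5
-8   : 5 -8
pop  : 5
8    : 5 8
sub  : -3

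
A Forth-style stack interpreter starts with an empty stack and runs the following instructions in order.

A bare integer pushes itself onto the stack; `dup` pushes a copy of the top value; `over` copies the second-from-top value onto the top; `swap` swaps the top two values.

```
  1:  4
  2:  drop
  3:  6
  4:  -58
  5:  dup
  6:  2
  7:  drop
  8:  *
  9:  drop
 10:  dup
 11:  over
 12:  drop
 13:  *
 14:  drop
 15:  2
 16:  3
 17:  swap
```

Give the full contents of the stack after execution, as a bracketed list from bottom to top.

[3, 2]

4    : 4
drop : (empty)
6    : 6
-58  : 6 -58
dup  : 6 -58 -58
2    : 6 -58 -58 2
drop : 6 -58 -58
*    : 6 3364
drop : 6
dup  : 6 6
over : 6 6 6
drop : 6 6
*    : 36
drop : (empty)
2    : 2
3    : 2 3
swap : 3 2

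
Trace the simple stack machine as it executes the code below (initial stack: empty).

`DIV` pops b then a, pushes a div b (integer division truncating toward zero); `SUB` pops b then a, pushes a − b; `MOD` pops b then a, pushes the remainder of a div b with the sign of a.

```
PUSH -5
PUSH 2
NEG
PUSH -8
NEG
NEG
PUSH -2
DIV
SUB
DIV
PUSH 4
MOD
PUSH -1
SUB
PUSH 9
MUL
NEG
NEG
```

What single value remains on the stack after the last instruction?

9

PUSH -5 -> -5
PUSH 2  -> -5 2
NEG     -> -5 -2
PUSH -8 -> -5 -2 -8
NEG     -> -5 -2 8
NEG     -> -5 -2 -8
PUSH -2 -> -5 -2 -8 -2
DIV     -> -5 -2 4
SUB     -> -5 -6
DIV     -> 0
PUSH 4  -> 0 4
MOD     -> 0
PUSH -1 -> 0 -1
SUB     -> 1
PUSH 9  -> 1 9
MUL     -> 9
NEG     -> -9
NEG     -> 9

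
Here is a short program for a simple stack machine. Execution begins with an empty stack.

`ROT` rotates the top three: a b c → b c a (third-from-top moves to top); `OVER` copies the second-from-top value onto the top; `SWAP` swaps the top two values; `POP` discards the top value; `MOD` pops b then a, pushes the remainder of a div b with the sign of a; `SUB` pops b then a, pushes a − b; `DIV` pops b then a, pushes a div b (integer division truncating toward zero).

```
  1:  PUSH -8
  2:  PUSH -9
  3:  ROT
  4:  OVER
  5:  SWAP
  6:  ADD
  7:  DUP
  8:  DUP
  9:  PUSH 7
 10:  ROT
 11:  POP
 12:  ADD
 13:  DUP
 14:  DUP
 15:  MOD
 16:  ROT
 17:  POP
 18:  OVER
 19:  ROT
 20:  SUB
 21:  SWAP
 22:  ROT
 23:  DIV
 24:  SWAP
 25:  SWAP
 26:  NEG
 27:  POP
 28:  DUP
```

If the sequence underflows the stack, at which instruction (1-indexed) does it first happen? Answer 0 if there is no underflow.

PUSH -8 → [-8]
PUSH -9 → [-8, -9]
ROT  — needs 3 operands, stack has 2 → underflow

3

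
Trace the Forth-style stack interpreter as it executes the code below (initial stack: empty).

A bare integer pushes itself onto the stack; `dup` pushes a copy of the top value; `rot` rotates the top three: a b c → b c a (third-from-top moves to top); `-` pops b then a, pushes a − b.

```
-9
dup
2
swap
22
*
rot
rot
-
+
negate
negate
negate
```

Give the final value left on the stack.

209

-9      [-9]
dup     [-9, -9]
2       [-9, -9, 2]
swap    [-9, 2, -9]
22      [-9, 2, -9, 22]
*       [-9, 2, -198]
rot     [2, -198, -9]
rot     [-198, -9, 2]
-       [-198, -11]
+       [-209]
negate  [209]
negate  [-209]
negate  [209]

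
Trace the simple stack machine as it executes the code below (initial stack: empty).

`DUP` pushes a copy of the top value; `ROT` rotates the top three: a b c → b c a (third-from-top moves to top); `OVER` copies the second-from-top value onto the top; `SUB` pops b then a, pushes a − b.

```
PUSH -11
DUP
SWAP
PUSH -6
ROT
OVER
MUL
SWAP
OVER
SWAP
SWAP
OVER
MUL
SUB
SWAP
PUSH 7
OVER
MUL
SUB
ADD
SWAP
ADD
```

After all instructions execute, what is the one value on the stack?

-17

PUSH -11  -11
DUP       -11 -11
SWAP      -11 -11
PUSH -6   -11 -11 -6
ROT       -11 -6 -11
OVER      -11 -6 -11 -6
MUL       -11 -6 66
SWAP      -11 66 -6
OVER      -11 66 -6 66
SWAP      -11 66 66 -6
SWAP      -11 66 -6 66
OVER      -11 66 -6 66 -6
MUL       -11 66 -6 -396
SUB       -11 66 390
SWAP      -11 390 66
PUSH 7    -11 390 66 7
OVER      -11 390 66 7 66
MUL       -11 390 66 462
SUB       -11 390 -396
ADD       -11 -6
SWAP      -6 -11
ADD       -17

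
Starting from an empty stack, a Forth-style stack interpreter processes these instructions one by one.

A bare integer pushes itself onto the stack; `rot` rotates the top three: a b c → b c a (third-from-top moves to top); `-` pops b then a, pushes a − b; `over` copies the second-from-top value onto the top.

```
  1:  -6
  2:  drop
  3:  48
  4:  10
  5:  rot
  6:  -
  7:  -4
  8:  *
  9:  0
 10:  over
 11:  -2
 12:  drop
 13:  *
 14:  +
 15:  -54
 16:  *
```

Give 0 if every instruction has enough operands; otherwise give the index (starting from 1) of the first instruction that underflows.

5

-6   -> -6
drop -> (empty)
48   -> 48
10   -> 48 10
rot  — needs 3 operands, stack has 2 → underflow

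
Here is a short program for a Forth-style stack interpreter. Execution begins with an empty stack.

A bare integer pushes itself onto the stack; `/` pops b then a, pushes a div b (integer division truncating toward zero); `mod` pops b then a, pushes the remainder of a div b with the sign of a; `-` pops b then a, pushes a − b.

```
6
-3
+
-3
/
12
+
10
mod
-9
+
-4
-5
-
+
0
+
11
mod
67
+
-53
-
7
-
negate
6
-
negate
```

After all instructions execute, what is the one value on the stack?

6       [6]
-3      [6, -3]
+       [3]
-3      [3, -3]
/       [-1]
12      [-1, 12]
+       [11]
10      [11, 10]
mod     [1]
-9      [1, -9]
+       [-8]
-4      [-8, -4]
-5      [-8, -4, -5]
-       [-8, 1]
+       [-7]
0       [-7, 0]
+       [-7]
11      [-7, 11]
mod     [-7]
67      [-7, 67]
+       [60]
-53     [60, -53]
-       [113]
7       [113, 7]
-       [106]
negate  [-106]
6       [-106, 6]
-       [-112]
negate  [112]

112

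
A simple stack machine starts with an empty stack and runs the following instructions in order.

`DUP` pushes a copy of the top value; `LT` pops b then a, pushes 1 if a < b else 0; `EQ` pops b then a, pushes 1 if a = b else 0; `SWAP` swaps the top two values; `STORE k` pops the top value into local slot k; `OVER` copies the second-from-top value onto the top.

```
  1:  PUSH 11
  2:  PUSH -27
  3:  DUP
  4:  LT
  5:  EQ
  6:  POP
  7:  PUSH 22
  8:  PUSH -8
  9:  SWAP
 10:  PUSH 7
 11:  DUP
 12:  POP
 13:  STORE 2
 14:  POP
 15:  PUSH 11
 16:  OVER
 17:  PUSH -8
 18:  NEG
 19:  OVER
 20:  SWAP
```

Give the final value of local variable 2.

PUSH 11  : 11
PUSH -27 : 11 -27
DUP      : 11 -27 -27
LT       : 11 0
EQ       : 0
POP      : (empty)
PUSH 22  : 22
PUSH -8  : 22 -8
SWAP     : -8 22
PUSH 7   : -8 22 7
DUP      : -8 22 7 7
POP      : -8 22 7
STORE 2  : -8 22
POP      : -8
PUSH 11  : -8 11
OVER     : -8 11 -8
PUSH -8  : -8 11 -8 -8
NEG      : -8 11 -8 8
OVER     : -8 11 -8 8 -8
SWAP     : -8 11 -8 -8 8

7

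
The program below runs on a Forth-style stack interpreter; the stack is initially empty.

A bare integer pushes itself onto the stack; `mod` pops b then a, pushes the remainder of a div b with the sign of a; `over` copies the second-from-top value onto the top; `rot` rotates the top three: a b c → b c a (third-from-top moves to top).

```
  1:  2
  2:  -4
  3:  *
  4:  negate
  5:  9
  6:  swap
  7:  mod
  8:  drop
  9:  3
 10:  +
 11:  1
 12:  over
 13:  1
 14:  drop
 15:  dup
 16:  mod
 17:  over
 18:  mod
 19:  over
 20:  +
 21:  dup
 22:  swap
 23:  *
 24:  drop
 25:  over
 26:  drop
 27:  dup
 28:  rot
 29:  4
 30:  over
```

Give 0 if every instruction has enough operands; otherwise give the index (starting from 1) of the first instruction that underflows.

2      : 2
-4     : 2 -4
*      : -8
negate : 8
9      : 8 9
swap   : 9 8
mod    : 1
drop   : (empty)
3      : 3
+  — needs 2 operands, stack has 1 → underflow

10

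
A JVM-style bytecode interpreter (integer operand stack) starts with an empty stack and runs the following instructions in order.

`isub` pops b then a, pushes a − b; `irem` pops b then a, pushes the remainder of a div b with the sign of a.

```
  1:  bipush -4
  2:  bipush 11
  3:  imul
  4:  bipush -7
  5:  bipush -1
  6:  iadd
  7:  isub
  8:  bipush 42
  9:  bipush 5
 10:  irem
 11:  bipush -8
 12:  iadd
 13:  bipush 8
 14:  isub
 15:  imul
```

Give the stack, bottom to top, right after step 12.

[-36, -6]

bipush -4 → [-4]
bipush 11 → [-4, 11]
imul      → [-44]
bipush -7 → [-44, -7]
bipush -1 → [-44, -7, -1]
iadd      → [-44, -8]
isub      → [-36]
bipush 42 → [-36, 42]
bipush 5  → [-36, 42, 5]
irem      → [-36, 2]
bipush -8 → [-36, 2, -8]
iadd      → [-36, -6]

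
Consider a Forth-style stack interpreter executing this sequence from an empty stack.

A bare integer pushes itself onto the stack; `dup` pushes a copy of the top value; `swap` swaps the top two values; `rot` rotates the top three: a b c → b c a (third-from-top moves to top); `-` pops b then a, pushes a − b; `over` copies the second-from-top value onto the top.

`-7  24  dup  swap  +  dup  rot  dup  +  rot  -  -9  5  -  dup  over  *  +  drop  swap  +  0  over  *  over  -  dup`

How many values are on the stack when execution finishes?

3

-7   → -7
24   → -7 24
dup  → -7 24 24
swap → -7 24 24
+    → -7 48
dup  → -7 48 48
rot  → 48 48 -7
dup  → 48 48 -7 -7
+    → 48 48 -14
rot  → 48 -14 48
-    → 48 -62
-9   → 48 -62 -9
5    → 48 -62 -9 5
-    → 48 -62 -14
dup  → 48 -62 -14 -14
over → 48 -62 -14 -14 -14
*    → 48 -62 -14 196
+    → 48 -62 182
drop → 48 -62
swap → -62 48
+    → -14
0    → -14 0
over → -14 0 -14
*    → -14 0
over → -14 0 -14
-    → -14 14
dup  → -14 14 14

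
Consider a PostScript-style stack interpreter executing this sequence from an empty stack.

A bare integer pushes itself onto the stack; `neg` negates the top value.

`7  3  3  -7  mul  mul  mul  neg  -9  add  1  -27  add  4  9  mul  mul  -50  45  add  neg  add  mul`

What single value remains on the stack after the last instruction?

7   : [7]
3   : [7, 3]
3   : [7, 3, 3]
-7  : [7, 3, 3, -7]
mul : [7, 3, -21]
mul : [7, -63]
mul : [-441]
neg : [441]
-9  : [441, -9]
add : [432]
1   : [432, 1]
-27 : [432, 1, -27]
add : [432, -26]
4   : [432, -26, 4]
9   : [432, -26, 4, 9]
mul : [432, -26, 36]
mul : [432, -936]
-50 : [432, -936, -50]
45  : [432, -936, -50, 45]
add : [432, -936, -5]
neg : [432, -936, 5]
add : [432, -931]
mul : [-402192]

-402192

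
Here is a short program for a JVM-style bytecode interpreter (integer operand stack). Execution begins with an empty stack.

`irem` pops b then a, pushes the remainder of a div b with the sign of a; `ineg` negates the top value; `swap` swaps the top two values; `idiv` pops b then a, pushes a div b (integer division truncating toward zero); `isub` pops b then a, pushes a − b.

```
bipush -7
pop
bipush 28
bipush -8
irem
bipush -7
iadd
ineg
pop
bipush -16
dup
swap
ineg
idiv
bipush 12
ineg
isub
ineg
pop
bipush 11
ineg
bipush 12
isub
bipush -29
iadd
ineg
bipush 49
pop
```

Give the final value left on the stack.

52

bipush -7  -> -7
pop        -> (empty)
bipush 28  -> 28
bipush -8  -> 28 -8
irem       -> 4
bipush -7  -> 4 -7
iadd       -> -3
ineg       -> 3
pop        -> (empty)
bipush -16 -> -16
dup        -> -16 -16
swap       -> -16 -16
ineg       -> -16 16
idiv       -> -1
bipush 12  -> -1 12
ineg       -> -1 -12
isub       -> 11
ineg       -> -11
pop        -> (empty)
bipush 11  -> 11
ineg       -> -11
bipush 12  -> -11 12
isub       -> -23
bipush -29 -> -23 -29
iadd       -> -52
ineg       -> 52
bipush 49  -> 52 49
pop        -> 52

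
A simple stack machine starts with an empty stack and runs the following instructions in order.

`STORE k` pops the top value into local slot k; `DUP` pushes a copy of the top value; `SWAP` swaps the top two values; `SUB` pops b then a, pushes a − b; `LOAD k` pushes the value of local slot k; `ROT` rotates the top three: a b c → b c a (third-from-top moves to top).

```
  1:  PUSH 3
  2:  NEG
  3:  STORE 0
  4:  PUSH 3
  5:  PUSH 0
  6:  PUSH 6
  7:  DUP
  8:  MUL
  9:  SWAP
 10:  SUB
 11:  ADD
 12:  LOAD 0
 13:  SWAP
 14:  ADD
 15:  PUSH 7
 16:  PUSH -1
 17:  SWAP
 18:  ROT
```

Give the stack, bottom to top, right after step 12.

PUSH 3  -> [3]
NEG     -> [-3]
STORE 0 -> []
PUSH 3  -> [3]
PUSH 0  -> [3, 0]
PUSH 6  -> [3, 0, 6]
DUP     -> [3, 0, 6, 6]
MUL     -> [3, 0, 36]
SWAP    -> [3, 36, 0]
SUB     -> [3, 36]
ADD     -> [39]
LOAD 0  -> [39, -3]

[39, -3]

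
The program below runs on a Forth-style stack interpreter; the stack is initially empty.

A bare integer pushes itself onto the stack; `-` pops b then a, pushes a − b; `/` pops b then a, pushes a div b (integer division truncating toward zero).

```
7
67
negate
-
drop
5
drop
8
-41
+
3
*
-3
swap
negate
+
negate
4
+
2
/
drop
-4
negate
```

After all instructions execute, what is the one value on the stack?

7      -> 7
67     -> 7 67
negate -> 7 -67
-      -> 74
drop   -> (empty)
5      -> 5
drop   -> (empty)
8      -> 8
-41    -> 8 -41
+      -> -33
3      -> -33 3
*      -> -99
-3     -> -99 -3
swap   -> -3 -99
negate -> -3 99
+      -> 96
negate -> -96
4      -> -96 4
+      -> -92
2      -> -92 2
/      -> -46
drop   -> (empty)
-4     -> -4
negate -> 4

4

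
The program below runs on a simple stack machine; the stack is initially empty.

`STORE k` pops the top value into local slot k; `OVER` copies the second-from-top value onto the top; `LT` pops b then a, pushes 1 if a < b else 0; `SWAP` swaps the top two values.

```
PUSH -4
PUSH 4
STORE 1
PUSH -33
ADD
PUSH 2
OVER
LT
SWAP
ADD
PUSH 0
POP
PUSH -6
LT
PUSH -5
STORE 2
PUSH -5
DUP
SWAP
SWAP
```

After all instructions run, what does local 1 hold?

PUSH -4  -> -4
PUSH 4   -> -4 4
STORE 1  -> -4
PUSH -33 -> -4 -33
ADD      -> -37
PUSH 2   -> -37 2
OVER     -> -37 2 -37
LT       -> -37 0
SWAP     -> 0 -37
ADD      -> -37
PUSH 0   -> -37 0
POP      -> -37
PUSH -6  -> -37 -6
LT       -> 1
PUSH -5  -> 1 -5
STORE 2  -> 1
PUSH -5  -> 1 -5
DUP      -> 1 -5 -5
SWAP     -> 1 -5 -5
SWAP     -> 1 -5 -5

4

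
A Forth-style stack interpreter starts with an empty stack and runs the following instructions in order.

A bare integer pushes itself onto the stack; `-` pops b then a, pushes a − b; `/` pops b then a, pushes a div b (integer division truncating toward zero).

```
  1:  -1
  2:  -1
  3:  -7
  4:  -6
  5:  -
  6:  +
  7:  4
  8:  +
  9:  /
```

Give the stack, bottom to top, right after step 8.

-1 : -1
-1 : -1 -1
-7 : -1 -1 -7
-6 : -1 -1 -7 -6
-  : -1 -1 -1
+  : -1 -2
4  : -1 -2 4
+  : -1 2

[-1, 2]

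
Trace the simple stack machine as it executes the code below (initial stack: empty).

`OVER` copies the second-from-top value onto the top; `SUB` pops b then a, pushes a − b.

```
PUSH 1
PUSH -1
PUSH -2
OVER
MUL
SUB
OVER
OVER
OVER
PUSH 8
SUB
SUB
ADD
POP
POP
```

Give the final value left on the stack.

1

PUSH 1  : 1
PUSH -1 : 1 -1
PUSH -2 : 1 -1 -2
OVER    : 1 -1 -2 -1
MUL     : 1 -1 2
SUB     : 1 -3
OVER    : 1 -3 1
OVER    : 1 -3 1 -3
OVER    : 1 -3 1 -3 1
PUSH 8  : 1 -3 1 -3 1 8
SUB     : 1 -3 1 -3 -7
SUB     : 1 -3 1 4
ADD     : 1 -3 5
POP     : 1 -3
POP     : 1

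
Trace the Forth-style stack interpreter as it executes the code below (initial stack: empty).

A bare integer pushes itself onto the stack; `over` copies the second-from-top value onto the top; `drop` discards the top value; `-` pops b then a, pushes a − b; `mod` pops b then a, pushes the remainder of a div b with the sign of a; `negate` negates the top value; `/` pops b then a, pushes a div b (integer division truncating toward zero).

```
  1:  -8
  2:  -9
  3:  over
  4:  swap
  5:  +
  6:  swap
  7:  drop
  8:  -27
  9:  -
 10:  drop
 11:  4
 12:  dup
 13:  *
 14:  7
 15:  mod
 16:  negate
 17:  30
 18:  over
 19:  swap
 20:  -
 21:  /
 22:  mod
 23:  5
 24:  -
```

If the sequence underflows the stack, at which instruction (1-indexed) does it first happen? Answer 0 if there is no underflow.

-8      -8
-9      -8 -9
over    -8 -9 -8
swap    -8 -8 -9
+       -8 -17
swap    -17 -8
drop    -17
-27     -17 -27
-       10
drop    (empty)
4       4
dup     4 4
*       16
7       16 7
mod     2
negate  -2
30      -2 30
over    -2 30 -2
swap    -2 -2 30
-       -2 -32
/       0
mod  — needs 2 operands, stack has 1 → underflow

22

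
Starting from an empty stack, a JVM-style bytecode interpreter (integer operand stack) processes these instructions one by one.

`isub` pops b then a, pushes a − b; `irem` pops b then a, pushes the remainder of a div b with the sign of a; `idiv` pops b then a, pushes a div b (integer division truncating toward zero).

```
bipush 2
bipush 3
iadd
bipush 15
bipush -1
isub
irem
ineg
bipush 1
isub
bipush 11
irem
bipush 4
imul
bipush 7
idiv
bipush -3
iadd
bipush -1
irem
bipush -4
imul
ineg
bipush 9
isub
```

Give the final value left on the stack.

-9

bipush 2  → [2]
bipush 3  → [2, 3]
iadd      → [5]
bipush 15 → [5, 15]
bipush -1 → [5, 15, -1]
isub      → [5, 16]
irem      → [5]
ineg      → [-5]
bipush 1  → [-5, 1]
isub      → [-6]
bipush 11 → [-6, 11]
irem      → [-6]
bipush 4  → [-6, 4]
imul      → [-24]
bipush 7  → [-24, 7]
idiv      → [-3]
bipush -3 → [-3, -3]
iadd      → [-6]
bipush -1 → [-6, -1]
irem      → [0]
bipush -4 → [0, -4]
imul      → [0]
ineg      → [0]
bipush 9  → [0, 9]
isub      → [-9]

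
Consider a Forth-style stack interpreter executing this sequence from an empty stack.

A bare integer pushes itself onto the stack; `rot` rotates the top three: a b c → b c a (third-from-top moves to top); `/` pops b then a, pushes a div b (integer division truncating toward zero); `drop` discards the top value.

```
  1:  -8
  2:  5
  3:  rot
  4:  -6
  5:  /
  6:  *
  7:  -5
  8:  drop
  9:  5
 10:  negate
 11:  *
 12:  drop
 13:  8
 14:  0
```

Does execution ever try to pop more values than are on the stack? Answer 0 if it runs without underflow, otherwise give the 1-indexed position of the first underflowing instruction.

3

-8 : -8
5  : -8 5
rot  — needs 3 operands, stack has 2 → underflow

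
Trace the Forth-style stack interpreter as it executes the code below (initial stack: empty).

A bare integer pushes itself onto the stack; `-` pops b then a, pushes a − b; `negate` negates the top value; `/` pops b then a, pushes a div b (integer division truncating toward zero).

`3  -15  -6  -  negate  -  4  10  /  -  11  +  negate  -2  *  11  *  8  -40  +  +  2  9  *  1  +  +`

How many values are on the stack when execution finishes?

3      → [3]
-15    → [3, -15]
-6     → [3, -15, -6]
-      → [3, -9]
negate → [3, 9]
-      → [-6]
4      → [-6, 4]
10     → [-6, 4, 10]
/      → [-6, 0]
-      → [-6]
11     → [-6, 11]
+      → [5]
negate → [-5]
-2     → [-5, -2]
*      → [10]
11     → [10, 11]
*      → [110]
8      → [110, 8]
-40    → [110, 8, -40]
+      → [110, -32]
+      → [78]
2      → [78, 2]
9      → [78, 2, 9]
*      → [78, 18]
1      → [78, 18, 1]
+      → [78, 19]
+      → [97]

1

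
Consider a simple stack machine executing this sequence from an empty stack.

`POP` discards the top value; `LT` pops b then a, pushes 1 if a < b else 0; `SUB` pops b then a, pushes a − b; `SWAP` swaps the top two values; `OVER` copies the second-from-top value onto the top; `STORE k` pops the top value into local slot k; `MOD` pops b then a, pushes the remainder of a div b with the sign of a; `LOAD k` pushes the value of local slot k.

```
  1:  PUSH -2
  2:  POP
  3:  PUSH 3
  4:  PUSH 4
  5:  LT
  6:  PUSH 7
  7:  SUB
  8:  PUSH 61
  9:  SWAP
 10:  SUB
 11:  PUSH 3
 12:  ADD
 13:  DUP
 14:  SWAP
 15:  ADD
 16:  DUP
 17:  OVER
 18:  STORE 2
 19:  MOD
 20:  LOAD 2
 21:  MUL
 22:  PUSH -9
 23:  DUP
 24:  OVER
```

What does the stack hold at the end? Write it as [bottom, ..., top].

[0, -9, -9, -9]

PUSH -2  -2
POP      (empty)
PUSH 3   3
PUSH 4   3 4
LT       1
PUSH 7   1 7
SUB      -6
PUSH 61  -6 61
SWAP     61 -6
SUB      67
PUSH 3   67 3
ADD      70
DUP      70 70
SWAP     70 70
ADD      140
DUP      140 140
OVER     140 140 140
STORE 2  140 140
MOD      0
LOAD 2   0 140
MUL      0
PUSH -9  0 -9
DUP      0 -9 -9
OVER     0 -9 -9 -9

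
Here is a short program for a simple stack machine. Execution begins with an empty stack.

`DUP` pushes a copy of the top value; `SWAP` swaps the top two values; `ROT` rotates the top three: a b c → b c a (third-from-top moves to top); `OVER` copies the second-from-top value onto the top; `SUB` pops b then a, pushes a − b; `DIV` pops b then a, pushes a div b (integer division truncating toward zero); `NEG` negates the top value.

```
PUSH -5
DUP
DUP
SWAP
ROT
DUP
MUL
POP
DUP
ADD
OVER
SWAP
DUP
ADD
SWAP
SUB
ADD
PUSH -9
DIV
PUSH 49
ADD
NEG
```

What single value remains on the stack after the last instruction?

-51

PUSH -5 -> [-5]
DUP     -> [-5, -5]
DUP     -> [-5, -5, -5]
SWAP    -> [-5, -5, -5]
ROT     -> [-5, -5, -5]
DUP     -> [-5, -5, -5, -5]
MUL     -> [-5, -5, 25]
POP     -> [-5, -5]
DUP     -> [-5, -5, -5]
ADD     -> [-5, -10]
OVER    -> [-5, -10, -5]
SWAP    -> [-5, -5, -10]
DUP     -> [-5, -5, -10, -10]
ADD     -> [-5, -5, -20]
SWAP    -> [-5, -20, -5]
SUB     -> [-5, -15]
ADD     -> [-20]
PUSH -9 -> [-20, -9]
DIV     -> [2]
PUSH 49 -> [2, 49]
ADD     -> [51]
NEG     -> [-51]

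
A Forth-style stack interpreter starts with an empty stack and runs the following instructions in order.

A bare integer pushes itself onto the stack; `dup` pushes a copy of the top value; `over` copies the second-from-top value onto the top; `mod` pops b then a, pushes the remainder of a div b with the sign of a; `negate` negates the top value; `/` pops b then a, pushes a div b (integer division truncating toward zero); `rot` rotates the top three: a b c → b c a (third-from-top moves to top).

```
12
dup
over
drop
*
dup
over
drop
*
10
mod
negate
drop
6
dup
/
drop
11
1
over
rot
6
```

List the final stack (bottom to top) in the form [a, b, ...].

12     : [12]
dup    : [12, 12]
over   : [12, 12, 12]
drop   : [12, 12]
*      : [144]
dup    : [144, 144]
over   : [144, 144, 144]
drop   : [144, 144]
*      : [20736]
10     : [20736, 10]
mod    : [6]
negate : [-6]
drop   : []
6      : [6]
dup    : [6, 6]
/      : [1]
drop   : []
11     : [11]
1      : [11, 1]
over   : [11, 1, 11]
rot    : [1, 11, 11]
6      : [1, 11, 11, 6]

[1, 11, 11, 6]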